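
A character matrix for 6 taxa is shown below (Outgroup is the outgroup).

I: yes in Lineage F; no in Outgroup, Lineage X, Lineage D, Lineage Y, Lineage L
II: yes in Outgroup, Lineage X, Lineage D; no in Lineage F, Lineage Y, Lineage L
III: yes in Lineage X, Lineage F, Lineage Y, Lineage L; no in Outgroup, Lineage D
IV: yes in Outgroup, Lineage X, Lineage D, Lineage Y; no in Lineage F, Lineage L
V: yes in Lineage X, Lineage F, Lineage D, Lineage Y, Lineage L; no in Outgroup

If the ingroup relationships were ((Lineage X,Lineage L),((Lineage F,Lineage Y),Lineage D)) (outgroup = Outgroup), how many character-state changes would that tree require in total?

8

Map each character onto ((Lineage X,Lineage L),((Lineage F,Lineage Y),Lineage D)) (rooted by Outgroup) and count the minimum state changes it requires (Fitch parsimony):
I: 1; II: 2; III: 2; IV: 2; V: 1.
Total tree length = 8.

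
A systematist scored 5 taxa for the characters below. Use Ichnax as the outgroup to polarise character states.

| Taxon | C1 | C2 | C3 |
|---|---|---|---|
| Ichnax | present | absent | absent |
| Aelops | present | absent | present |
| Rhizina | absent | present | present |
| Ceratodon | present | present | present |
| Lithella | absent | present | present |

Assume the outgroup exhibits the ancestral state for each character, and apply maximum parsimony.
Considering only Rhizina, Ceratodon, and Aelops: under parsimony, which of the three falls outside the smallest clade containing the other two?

Character polarity is set by the outgroup: the derived state is whichever differs from the outgroup's state, so for C1 the derived state is 'absent', and for the remaining characters it is 'present'.
C1 (derived state 'absent') is shared by Lithella and Rhizina — a synapomorphy uniting that clade.
Only Ceratodon, Lithella, and Rhizina show the derived state 'present' for C2, supporting them as a clade.
All ingroup taxa share the derived state 'present' for C3; it defines the ingroup but does not resolve relationships within it.
Most parsimonious ingroup topology: (Aelops,((Rhizina,Lithella),Ceratodon)).
Ceratodon and Rhizina share a more recent common ancestor with each other than either does with Aelops, so Aelops is the least closely related of the three.

Aelops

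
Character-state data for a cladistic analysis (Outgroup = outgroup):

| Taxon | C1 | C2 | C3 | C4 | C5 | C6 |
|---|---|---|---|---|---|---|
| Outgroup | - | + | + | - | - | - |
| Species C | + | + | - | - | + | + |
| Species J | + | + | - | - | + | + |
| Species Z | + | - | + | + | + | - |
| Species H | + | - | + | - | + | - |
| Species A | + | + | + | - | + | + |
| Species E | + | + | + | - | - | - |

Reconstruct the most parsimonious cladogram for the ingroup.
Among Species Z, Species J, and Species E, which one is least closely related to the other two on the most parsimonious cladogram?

Character polarity is set by the outgroup: the derived state is whichever differs from the outgroup's state, so for C2, C3 the derived state is '-', and for the remaining characters it is '+'.
C1 (derived state '+') is shared by all ingroup taxa — unites the whole ingroup.
Only Species H and Species Z show the derived state '-' for C2, supporting them as a clade.
C3 (derived state '-') is shared by Species C and Species J — a synapomorphy uniting that clade.
C4: derived state '+' in Species Z only — an autapomorphy, so it tells us nothing about relationships among taxa.
C5 (derived state '+') is shared by Species A, Species C, Species H, Species J, and Species Z — a synapomorphy uniting that clade.
C6: derived state '+' in Species A, Species C, and Species J only — synapomorphy for {Species A, Species C, Species J}.
Most parsimonious ingroup topology: ((((Species C,Species J),Species A),(Species Z,Species H)),Species E).
Species J and Species Z share a more recent common ancestor with each other than either does with Species E, so Species E is the least closely related of the three.

Species E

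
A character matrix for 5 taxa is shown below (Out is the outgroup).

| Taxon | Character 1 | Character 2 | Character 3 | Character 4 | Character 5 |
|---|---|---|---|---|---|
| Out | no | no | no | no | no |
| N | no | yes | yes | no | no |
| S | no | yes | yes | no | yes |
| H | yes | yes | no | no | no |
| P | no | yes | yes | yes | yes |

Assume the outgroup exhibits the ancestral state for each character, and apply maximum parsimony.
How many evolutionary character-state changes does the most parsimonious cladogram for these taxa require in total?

5

The outgroup has state 'no' for every character, so 'yes' is the derived state throughout.
Character 1 (derived state 'yes') is unique to H (autapomorphy; uninformative for grouping).
Character 2 (derived state 'yes') is shared by all ingroup taxa — unites the whole ingroup.
Character 3 (derived state 'yes') is shared by N, P, and S — a synapomorphy uniting that clade.
Character 4 (derived state 'yes') is unique to P (autapomorphy; uninformative for grouping).
Only P and S show the derived state 'yes' for Character 5, supporting them as a clade.
Most parsimonious ingroup topology: ((N,(S,P)),H).
Changes per character on this tree: Character 1: 1; Character 2: 1; Character 3: 1; Character 4: 1; Character 5: 1.
Total = 5.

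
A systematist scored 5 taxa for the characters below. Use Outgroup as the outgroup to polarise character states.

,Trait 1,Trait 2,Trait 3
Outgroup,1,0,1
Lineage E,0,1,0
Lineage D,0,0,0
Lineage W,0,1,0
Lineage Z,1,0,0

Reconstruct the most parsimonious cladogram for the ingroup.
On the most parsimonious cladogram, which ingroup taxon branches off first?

Lineage Z

Character polarity is set by the outgroup: the derived state is whichever differs from the outgroup's state, so for Trait 1, Trait 3 the derived state is '0', and for the remaining characters it is '1'.
Trait 1: derived state '0' in Lineage D, Lineage E, and Lineage W only — synapomorphy for {Lineage D, Lineage E, Lineage W}.
Trait 2 (derived state '1') is shared by Lineage E and Lineage W — a synapomorphy uniting that clade.
All ingroup taxa share the derived state '0' for Trait 3; it defines the ingroup but does not resolve relationships within it.
Most parsimonious ingroup topology: (((Lineage E,Lineage W),Lineage D),Lineage Z).
Lineage Z is sister to the clade containing all other ingroup taxa, so it is the earliest-diverging (most basal) ingroup lineage.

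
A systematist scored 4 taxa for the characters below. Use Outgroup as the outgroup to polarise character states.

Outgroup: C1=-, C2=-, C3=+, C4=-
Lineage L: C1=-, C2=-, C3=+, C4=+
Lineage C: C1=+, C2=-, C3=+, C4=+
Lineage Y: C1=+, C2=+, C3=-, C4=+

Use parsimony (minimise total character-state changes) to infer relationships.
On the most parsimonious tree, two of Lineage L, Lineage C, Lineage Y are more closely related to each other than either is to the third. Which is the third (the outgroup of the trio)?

Lineage L

Character polarity is set by the outgroup: the derived state is whichever differs from the outgroup's state, so for C3 the derived state is '-', and for the remaining characters it is '+'.
C1: derived state '+' in Lineage C and Lineage Y only — synapomorphy for {Lineage C, Lineage Y}.
C2 (derived state '+') is unique to Lineage Y (autapomorphy; uninformative for grouping).
C3 (derived state '-') is unique to Lineage Y (autapomorphy; uninformative for grouping).
All ingroup taxa share the derived state '+' for C4; it defines the ingroup but does not resolve relationships within it.
Most parsimonious ingroup topology: (Lineage L,(Lineage C,Lineage Y)).
Lineage C and Lineage Y share a more recent common ancestor with each other than either does with Lineage L, so Lineage L is the least closely related of the three.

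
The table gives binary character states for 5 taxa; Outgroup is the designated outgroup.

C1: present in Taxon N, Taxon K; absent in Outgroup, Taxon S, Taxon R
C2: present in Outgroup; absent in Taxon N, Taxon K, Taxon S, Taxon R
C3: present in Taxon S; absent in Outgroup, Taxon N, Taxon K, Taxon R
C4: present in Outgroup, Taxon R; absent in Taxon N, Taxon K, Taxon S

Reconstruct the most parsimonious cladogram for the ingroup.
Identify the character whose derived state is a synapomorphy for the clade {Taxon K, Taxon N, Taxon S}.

C4

Character polarity is set by the outgroup: the derived state is whichever differs from the outgroup's state, so for C2, C4 the derived state is 'absent', and for the remaining characters it is 'present'.
Only Taxon K and Taxon N show the derived state 'present' for C1, supporting them as a clade.
C2 (derived state 'absent') is shared by all ingroup taxa — unites the whole ingroup.
C3: derived state 'present' in Taxon S only — an autapomorphy, so it tells us nothing about relationships among taxa.
Only Taxon K, Taxon N, and Taxon S show the derived state 'absent' for C4, supporting them as a clade.
Most parsimonious ingroup topology: (((Taxon N,Taxon K),Taxon S),Taxon R).
The clade {Taxon K, Taxon N, Taxon S} is supported by C4: its derived state 'absent' occurs in exactly those taxa and in no other taxon (including the outgroup).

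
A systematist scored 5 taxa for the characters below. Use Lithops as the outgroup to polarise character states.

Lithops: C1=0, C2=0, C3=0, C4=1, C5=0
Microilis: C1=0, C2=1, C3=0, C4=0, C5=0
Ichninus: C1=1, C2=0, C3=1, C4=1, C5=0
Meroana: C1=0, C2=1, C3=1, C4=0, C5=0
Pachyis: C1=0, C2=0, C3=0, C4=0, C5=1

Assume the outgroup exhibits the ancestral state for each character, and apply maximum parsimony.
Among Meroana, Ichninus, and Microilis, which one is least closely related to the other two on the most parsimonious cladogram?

Character polarity is set by the outgroup: the derived state is whichever differs from the outgroup's state, so for C4 the derived state is '0', and for the remaining characters it is '1'.
C1 (derived state '1') is unique to Ichninus (autapomorphy; uninformative for grouping).
C2: derived state '1' in Meroana and Microilis only — synapomorphy for {Meroana, Microilis}.
C3 groups Ichninus and Meroana, which is incompatible with the clades supported by the remaining characters; treating it as convergent (homoplasy) costs fewer steps than any alternative tree.
C4: derived state '0' in Meroana, Microilis, and Pachyis only — synapomorphy for {Meroana, Microilis, Pachyis}.
C5 (derived state '1') is unique to Pachyis (autapomorphy; uninformative for grouping).
Most parsimonious ingroup topology: (((Microilis,Meroana),Pachyis),Ichninus).
Meroana and Microilis share a more recent common ancestor with each other than either does with Ichninus, so Ichninus is the least closely related of the three.

Ichninus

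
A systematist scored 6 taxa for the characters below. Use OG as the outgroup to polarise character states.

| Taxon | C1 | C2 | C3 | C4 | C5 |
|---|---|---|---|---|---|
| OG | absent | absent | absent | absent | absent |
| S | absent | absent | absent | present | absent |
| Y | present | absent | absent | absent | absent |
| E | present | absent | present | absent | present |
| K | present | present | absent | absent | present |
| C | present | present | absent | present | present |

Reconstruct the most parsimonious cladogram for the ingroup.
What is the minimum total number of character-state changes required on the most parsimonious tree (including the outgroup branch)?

6

The outgroup has state 'absent' for every character, so 'present' is the derived state throughout.
Only C, E, K, and Y show the derived state 'present' for C1, supporting them as a clade.
C2 (derived state 'present') is shared by C and K — a synapomorphy uniting that clade.
C3 (derived state 'present') is unique to E (autapomorphy; uninformative for grouping).
C4 (state 'present') occurs in C and S but conflicts with the nesting implied by the other characters — most parsimoniously interpreted as homoplasy.
C5: derived state 'present' in C, E, and K only — synapomorphy for {C, E, K}.
Most parsimonious ingroup topology: (S,(Y,(E,(K,C)))).
Changes per character on this tree: C1: 1; C2: 1; C3: 1; C4: 2; C5: 1.
Total = 6.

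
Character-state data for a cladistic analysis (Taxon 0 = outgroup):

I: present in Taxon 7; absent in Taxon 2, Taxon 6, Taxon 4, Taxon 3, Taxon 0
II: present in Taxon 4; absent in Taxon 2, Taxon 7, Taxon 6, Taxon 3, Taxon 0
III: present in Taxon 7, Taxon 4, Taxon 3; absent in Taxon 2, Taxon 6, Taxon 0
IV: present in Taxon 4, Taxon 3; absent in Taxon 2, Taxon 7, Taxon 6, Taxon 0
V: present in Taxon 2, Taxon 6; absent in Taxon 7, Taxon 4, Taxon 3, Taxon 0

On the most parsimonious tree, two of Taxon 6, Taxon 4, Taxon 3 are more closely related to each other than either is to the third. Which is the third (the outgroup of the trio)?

The outgroup has state 'absent' for every character, so 'present' is the derived state throughout.
I: derived state 'present' in Taxon 7 only — an autapomorphy, so it tells us nothing about relationships among taxa.
II: derived state 'present' in Taxon 4 only — an autapomorphy, so it tells us nothing about relationships among taxa.
Only Taxon 3, Taxon 4, and Taxon 7 show the derived state 'present' for III, supporting them as a clade.
IV: derived state 'present' in Taxon 3 and Taxon 4 only — synapomorphy for {Taxon 3, Taxon 4}.
V (derived state 'present') is shared by Taxon 2 and Taxon 6 — a synapomorphy uniting that clade.
Most parsimonious ingroup topology: (((Taxon 4,Taxon 3),Taxon 7),(Taxon 2,Taxon 6)).
Taxon 4 and Taxon 3 share a more recent common ancestor with each other than either does with Taxon 6, so Taxon 6 is the least closely related of the three.

Taxon 6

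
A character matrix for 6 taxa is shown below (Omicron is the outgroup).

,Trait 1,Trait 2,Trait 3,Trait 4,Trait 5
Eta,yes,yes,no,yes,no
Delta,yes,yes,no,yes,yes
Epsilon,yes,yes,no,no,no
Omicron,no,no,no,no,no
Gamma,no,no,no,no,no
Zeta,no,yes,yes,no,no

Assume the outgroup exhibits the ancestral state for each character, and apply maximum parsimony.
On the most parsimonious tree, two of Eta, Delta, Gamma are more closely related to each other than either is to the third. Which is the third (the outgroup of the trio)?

The outgroup has state 'no' for every character, so 'yes' is the derived state throughout.
Trait 1: derived state 'yes' in Delta, Epsilon, and Eta only — synapomorphy for {Delta, Epsilon, Eta}.
Trait 2: derived state 'yes' in Delta, Epsilon, Eta, and Zeta only — synapomorphy for {Delta, Epsilon, Eta, Zeta}.
Trait 3 (derived state 'yes') is unique to Zeta (autapomorphy; uninformative for grouping).
Only Delta and Eta show the derived state 'yes' for Trait 4, supporting them as a clade.
Trait 5: derived state 'yes' in Delta only — an autapomorphy, so it tells us nothing about relationships among taxa.
Most parsimonious ingroup topology: (((Epsilon,(Eta,Delta)),Zeta),Gamma).
Delta and Eta share a more recent common ancestor with each other than either does with Gamma, so Gamma is the least closely related of the three.

Gamma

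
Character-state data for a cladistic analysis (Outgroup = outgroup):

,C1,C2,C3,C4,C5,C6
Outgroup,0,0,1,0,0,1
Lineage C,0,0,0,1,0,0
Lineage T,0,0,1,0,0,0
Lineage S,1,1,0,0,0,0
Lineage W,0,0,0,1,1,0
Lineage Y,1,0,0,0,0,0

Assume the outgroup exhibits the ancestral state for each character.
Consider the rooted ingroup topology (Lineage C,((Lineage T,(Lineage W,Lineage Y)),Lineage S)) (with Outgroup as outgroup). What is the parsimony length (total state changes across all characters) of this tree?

9

Map each character onto (Lineage C,((Lineage T,(Lineage W,Lineage Y)),Lineage S)) (rooted by Outgroup) and count the minimum state changes it requires (Fitch parsimony):
C1: 2; C2: 1; C3: 2; C4: 2; C5: 1; C6: 1.
Total tree length = 9.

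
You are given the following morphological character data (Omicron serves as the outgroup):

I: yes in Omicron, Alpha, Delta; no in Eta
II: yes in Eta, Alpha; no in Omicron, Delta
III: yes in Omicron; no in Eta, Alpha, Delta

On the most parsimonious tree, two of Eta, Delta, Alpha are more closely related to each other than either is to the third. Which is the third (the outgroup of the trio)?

Character polarity is set by the outgroup: the derived state is whichever differs from the outgroup's state, so for I, III the derived state is 'no', and for the remaining characters it is 'yes'.
I (derived state 'no') is unique to Eta (autapomorphy; uninformative for grouping).
II (derived state 'yes') is shared by Alpha and Eta — a synapomorphy uniting that clade.
III (derived state 'no') is shared by all ingroup taxa — unites the whole ingroup.
Most parsimonious ingroup topology: ((Eta,Alpha),Delta).
Eta and Alpha share a more recent common ancestor with each other than either does with Delta, so Delta is the least closely related of the three.

Delta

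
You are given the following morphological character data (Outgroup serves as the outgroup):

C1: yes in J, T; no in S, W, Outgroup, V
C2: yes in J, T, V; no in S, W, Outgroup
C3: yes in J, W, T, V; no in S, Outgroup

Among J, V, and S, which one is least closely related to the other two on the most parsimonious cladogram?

S

The outgroup has state 'no' for every character, so 'yes' is the derived state throughout.
Only J and T show the derived state 'yes' for C1, supporting them as a clade.
C2: derived state 'yes' in J, T, and V only — synapomorphy for {J, T, V}.
Only J, T, V, and W show the derived state 'yes' for C3, supporting them as a clade.
Most parsimonious ingroup topology: ((((T,J),V),W),S).
J and V share a more recent common ancestor with each other than either does with S, so S is the least closely related of the three.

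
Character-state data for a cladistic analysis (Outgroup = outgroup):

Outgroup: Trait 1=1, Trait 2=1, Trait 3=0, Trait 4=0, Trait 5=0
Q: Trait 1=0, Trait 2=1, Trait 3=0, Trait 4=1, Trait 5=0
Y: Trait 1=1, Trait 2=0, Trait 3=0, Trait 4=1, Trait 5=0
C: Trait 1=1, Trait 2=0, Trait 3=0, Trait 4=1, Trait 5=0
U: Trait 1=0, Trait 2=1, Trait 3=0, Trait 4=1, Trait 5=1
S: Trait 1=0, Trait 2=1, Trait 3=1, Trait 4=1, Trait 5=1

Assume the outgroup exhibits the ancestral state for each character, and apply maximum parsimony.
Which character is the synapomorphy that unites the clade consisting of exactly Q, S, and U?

Trait 1

Character polarity is set by the outgroup: the derived state is whichever differs from the outgroup's state, so for Trait 1, Trait 2 the derived state is '0', and for the remaining characters it is '1'.
Trait 1 (derived state '0') is shared by Q, S, and U — a synapomorphy uniting that clade.
Trait 2: derived state '0' in C and Y only — synapomorphy for {C, Y}.
Trait 3: derived state '1' in S only — an autapomorphy, so it tells us nothing about relationships among taxa.
All ingroup taxa share the derived state '1' for Trait 4; it defines the ingroup but does not resolve relationships within it.
Trait 5 (derived state '1') is shared by S and U — a synapomorphy uniting that clade.
Most parsimonious ingroup topology: ((Q,(U,S)),(Y,C)).
The clade {Q, S, U} is supported by Trait 1: its derived state '0' occurs in exactly those taxa and in no other taxon (including the outgroup).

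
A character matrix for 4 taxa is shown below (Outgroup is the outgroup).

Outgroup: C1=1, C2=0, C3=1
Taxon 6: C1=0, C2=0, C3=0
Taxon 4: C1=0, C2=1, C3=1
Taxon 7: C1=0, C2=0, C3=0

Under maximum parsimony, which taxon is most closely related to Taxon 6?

Taxon 7

Character polarity is set by the outgroup: the derived state is whichever differs from the outgroup's state, so for C1, C3 the derived state is '0', and for the remaining characters it is '1'.
C1 (derived state '0') is shared by all ingroup taxa — unites the whole ingroup.
C2: derived state '1' in Taxon 4 only — an autapomorphy, so it tells us nothing about relationships among taxa.
C3: derived state '0' in Taxon 6 and Taxon 7 only — synapomorphy for {Taxon 6, Taxon 7}.
Most parsimonious ingroup topology: ((Taxon 7,Taxon 6),Taxon 4).
Taxon 6 and Taxon 7 form a cherry on this tree, so they are sister taxa.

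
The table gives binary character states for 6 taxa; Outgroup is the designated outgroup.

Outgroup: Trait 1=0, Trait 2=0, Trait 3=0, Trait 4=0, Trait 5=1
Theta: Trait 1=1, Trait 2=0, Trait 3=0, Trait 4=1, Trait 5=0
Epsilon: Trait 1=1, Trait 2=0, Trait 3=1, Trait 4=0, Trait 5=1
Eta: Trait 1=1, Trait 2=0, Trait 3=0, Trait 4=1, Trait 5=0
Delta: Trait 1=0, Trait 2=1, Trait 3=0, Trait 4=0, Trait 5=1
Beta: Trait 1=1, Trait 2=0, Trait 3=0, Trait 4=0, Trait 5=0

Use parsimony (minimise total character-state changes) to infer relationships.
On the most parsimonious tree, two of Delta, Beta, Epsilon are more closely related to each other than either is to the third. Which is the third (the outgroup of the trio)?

Delta

Character polarity is set by the outgroup: the derived state is whichever differs from the outgroup's state, so for Trait 5 the derived state is '0', and for the remaining characters it is '1'.
Only Beta, Epsilon, Eta, and Theta show the derived state '1' for Trait 1, supporting them as a clade.
Trait 2 (derived state '1') is unique to Delta (autapomorphy; uninformative for grouping).
Trait 3: derived state '1' in Epsilon only — an autapomorphy, so it tells us nothing about relationships among taxa.
Trait 4: derived state '1' in Eta and Theta only — synapomorphy for {Eta, Theta}.
Trait 5: derived state '0' in Beta, Eta, and Theta only — synapomorphy for {Beta, Eta, Theta}.
Most parsimonious ingroup topology: ((((Theta,Eta),Beta),Epsilon),Delta).
Epsilon and Beta share a more recent common ancestor with each other than either does with Delta, so Delta is the least closely related of the three.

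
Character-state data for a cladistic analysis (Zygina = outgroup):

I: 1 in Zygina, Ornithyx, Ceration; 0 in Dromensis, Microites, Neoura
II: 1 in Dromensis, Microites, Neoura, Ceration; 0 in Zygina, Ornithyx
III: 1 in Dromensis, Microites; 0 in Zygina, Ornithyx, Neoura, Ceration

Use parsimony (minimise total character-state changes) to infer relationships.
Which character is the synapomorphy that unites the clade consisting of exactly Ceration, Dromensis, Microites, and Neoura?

II

Character polarity is set by the outgroup: the derived state is whichever differs from the outgroup's state, so for I the derived state is '0', and for the remaining characters it is '1'.
Only Dromensis, Microites, and Neoura show the derived state '0' for I, supporting them as a clade.
II: derived state '1' in Ceration, Dromensis, Microites, and Neoura only — synapomorphy for {Ceration, Dromensis, Microites, Neoura}.
III (derived state '1') is shared by Dromensis and Microites — a synapomorphy uniting that clade.
Most parsimonious ingroup topology: ((((Dromensis,Microites),Neoura),Ceration),Ornithyx).
The clade {Ceration, Dromensis, Microites, Neoura} is supported by II: its derived state '1' occurs in exactly those taxa and in no other taxon (including the outgroup).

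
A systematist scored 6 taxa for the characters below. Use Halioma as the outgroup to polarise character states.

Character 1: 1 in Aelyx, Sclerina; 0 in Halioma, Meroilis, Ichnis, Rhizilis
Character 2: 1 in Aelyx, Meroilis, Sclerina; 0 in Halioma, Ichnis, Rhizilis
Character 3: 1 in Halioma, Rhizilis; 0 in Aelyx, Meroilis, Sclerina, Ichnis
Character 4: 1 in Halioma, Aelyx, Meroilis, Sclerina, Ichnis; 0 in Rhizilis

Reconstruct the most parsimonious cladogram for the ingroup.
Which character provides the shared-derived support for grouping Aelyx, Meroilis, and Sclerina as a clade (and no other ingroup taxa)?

Character 2

Character polarity is set by the outgroup: the derived state is whichever differs from the outgroup's state, so for Character 3, Character 4 the derived state is '0', and for the remaining characters it is '1'.
Only Aelyx and Sclerina show the derived state '1' for Character 1, supporting them as a clade.
Only Aelyx, Meroilis, and Sclerina show the derived state '1' for Character 2, supporting them as a clade.
Only Aelyx, Ichnis, Meroilis, and Sclerina show the derived state '0' for Character 3, supporting them as a clade.
Character 4 (derived state '0') is unique to Rhizilis (autapomorphy; uninformative for grouping).
Most parsimonious ingroup topology: ((((Aelyx,Sclerina),Meroilis),Ichnis),Rhizilis).
The clade {Aelyx, Meroilis, Sclerina} is supported by Character 2: its derived state '1' occurs in exactly those taxa and in no other taxon (including the outgroup).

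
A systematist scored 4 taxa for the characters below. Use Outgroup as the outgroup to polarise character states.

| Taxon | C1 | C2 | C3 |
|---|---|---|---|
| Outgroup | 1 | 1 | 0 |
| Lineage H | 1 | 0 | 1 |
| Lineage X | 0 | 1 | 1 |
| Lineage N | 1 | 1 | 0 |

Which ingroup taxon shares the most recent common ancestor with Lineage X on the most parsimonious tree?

Lineage H

Character polarity is set by the outgroup: the derived state is whichever differs from the outgroup's state, so for C1, C2 the derived state is '0', and for the remaining characters it is '1'.
C1 (derived state '0') is unique to Lineage X (autapomorphy; uninformative for grouping).
C2: derived state '0' in Lineage H only — an autapomorphy, so it tells us nothing about relationships among taxa.
C3: derived state '1' in Lineage H and Lineage X only — synapomorphy for {Lineage H, Lineage X}.
Most parsimonious ingroup topology: ((Lineage H,Lineage X),Lineage N).
Lineage X and Lineage H form a cherry on this tree, so they are sister taxa.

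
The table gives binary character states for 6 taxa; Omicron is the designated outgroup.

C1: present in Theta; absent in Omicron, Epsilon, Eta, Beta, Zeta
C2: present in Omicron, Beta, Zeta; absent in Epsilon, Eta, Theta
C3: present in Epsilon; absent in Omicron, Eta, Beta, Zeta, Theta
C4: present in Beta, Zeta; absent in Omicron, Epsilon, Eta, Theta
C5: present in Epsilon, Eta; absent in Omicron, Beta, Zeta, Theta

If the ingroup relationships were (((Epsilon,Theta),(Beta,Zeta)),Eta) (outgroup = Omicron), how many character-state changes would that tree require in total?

Map each character onto (((Epsilon,Theta),(Beta,Zeta)),Eta) (rooted by Omicron) and count the minimum state changes it requires (Fitch parsimony):
C1: 1; C2: 2; C3: 1; C4: 1; C5: 2.
Total tree length = 7.

7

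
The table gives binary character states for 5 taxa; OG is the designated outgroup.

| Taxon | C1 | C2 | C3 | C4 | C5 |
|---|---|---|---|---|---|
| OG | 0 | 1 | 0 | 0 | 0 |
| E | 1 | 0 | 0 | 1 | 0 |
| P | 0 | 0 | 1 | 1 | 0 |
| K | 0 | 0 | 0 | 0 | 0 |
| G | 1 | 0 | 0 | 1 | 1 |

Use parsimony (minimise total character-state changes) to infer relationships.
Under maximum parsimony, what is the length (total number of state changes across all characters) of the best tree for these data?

5

Character polarity is set by the outgroup: the derived state is whichever differs from the outgroup's state, so for C2 the derived state is '0', and for the remaining characters it is '1'.
C1 (derived state '1') is shared by E and G — a synapomorphy uniting that clade.
C2 (derived state '0') is shared by all ingroup taxa — unites the whole ingroup.
C3: derived state '1' in P only — an autapomorphy, so it tells us nothing about relationships among taxa.
Only E, G, and P show the derived state '1' for C4, supporting them as a clade.
C5 (derived state '1') is unique to G (autapomorphy; uninformative for grouping).
Most parsimonious ingroup topology: (((E,G),P),K).
Changes per character on this tree: C1: 1; C2: 1; C3: 1; C4: 1; C5: 1.
Total = 5.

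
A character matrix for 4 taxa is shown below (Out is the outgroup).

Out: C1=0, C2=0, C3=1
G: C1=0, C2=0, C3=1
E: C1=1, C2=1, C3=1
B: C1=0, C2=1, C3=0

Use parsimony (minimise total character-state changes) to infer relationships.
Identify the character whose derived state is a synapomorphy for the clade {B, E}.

Character polarity is set by the outgroup: the derived state is whichever differs from the outgroup's state, so for C3 the derived state is '0', and for the remaining characters it is '1'.
C1 (derived state '1') is unique to E (autapomorphy; uninformative for grouping).
C2: derived state '1' in B and E only — synapomorphy for {B, E}.
C3: derived state '0' in B only — an autapomorphy, so it tells us nothing about relationships among taxa.
Most parsimonious ingroup topology: (G,(E,B)).
The clade {B, E} is supported by C2: its derived state '1' occurs in exactly those taxa and in no other taxon (including the outgroup).

C2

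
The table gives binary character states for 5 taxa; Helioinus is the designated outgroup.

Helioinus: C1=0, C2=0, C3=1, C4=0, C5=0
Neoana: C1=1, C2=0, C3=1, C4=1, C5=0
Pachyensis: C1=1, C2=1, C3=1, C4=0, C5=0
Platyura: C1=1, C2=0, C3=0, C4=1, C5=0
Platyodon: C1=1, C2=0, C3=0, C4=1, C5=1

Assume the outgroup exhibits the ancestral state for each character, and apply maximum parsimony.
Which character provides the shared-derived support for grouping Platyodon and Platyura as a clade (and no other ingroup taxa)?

Character polarity is set by the outgroup: the derived state is whichever differs from the outgroup's state, so for C3 the derived state is '0', and for the remaining characters it is '1'.
C1 (derived state '1') is shared by all ingroup taxa — unites the whole ingroup.
C2 (derived state '1') is unique to Pachyensis (autapomorphy; uninformative for grouping).
C3 (derived state '0') is shared by Platyodon and Platyura — a synapomorphy uniting that clade.
C4: derived state '1' in Neoana, Platyodon, and Platyura only — synapomorphy for {Neoana, Platyodon, Platyura}.
C5 (derived state '1') is unique to Platyodon (autapomorphy; uninformative for grouping).
Most parsimonious ingroup topology: ((Neoana,(Platyura,Platyodon)),Pachyensis).
The clade {Platyodon, Platyura} is supported by C3: its derived state '0' occurs in exactly those taxa and in no other taxon (including the outgroup).

C3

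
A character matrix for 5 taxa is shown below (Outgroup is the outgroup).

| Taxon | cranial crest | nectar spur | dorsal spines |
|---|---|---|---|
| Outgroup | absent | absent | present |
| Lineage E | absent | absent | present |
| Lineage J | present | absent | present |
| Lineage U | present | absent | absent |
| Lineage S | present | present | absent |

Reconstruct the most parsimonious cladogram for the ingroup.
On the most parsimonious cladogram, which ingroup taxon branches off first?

Character polarity is set by the outgroup: the derived state is whichever differs from the outgroup's state, so for dorsal spines the derived state is 'absent', and for the remaining characters it is 'present'.
cranial crest: derived state 'present' in Lineage J, Lineage S, and Lineage U only — synapomorphy for {Lineage J, Lineage S, Lineage U}.
nectar spur: derived state 'present' in Lineage S only — an autapomorphy, so it tells us nothing about relationships among taxa.
dorsal spines: derived state 'absent' in Lineage S and Lineage U only — synapomorphy for {Lineage S, Lineage U}.
Most parsimonious ingroup topology: (Lineage E,(Lineage J,(Lineage U,Lineage S))).
Lineage E is sister to the clade containing all other ingroup taxa, so it is the earliest-diverging (most basal) ingroup lineage.

Lineage E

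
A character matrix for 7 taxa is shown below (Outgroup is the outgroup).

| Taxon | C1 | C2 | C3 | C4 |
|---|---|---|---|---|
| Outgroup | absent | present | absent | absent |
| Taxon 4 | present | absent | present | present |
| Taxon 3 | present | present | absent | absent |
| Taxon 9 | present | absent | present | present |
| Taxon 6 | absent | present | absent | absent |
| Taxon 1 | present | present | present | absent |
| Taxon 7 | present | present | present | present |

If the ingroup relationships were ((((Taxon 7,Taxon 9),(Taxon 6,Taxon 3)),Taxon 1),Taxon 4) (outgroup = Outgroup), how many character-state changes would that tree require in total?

Map each character onto ((((Taxon 7,Taxon 9),(Taxon 6,Taxon 3)),Taxon 1),Taxon 4) (rooted by Outgroup) and count the minimum state changes it requires (Fitch parsimony):
C1: 2; C2: 2; C3: 2; C4: 2.
Total tree length = 8.

8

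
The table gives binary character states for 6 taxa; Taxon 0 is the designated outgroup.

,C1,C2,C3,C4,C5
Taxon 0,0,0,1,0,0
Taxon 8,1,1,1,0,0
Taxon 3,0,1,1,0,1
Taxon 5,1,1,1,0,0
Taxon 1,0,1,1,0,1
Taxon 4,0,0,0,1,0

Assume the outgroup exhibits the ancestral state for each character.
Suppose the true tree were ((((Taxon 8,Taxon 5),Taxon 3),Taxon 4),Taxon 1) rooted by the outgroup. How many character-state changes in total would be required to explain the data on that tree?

7

Map each character onto ((((Taxon 8,Taxon 5),Taxon 3),Taxon 4),Taxon 1) (rooted by Taxon 0) and count the minimum state changes it requires (Fitch parsimony):
C1: 1; C2: 2; C3: 1; C4: 1; C5: 2.
Total tree length = 7.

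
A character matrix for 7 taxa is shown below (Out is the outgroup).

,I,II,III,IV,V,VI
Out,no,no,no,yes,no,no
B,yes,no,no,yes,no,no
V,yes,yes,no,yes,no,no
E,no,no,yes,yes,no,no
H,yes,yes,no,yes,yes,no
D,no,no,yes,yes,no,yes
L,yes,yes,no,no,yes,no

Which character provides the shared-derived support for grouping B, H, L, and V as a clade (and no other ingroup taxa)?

I

Character polarity is set by the outgroup: the derived state is whichever differs from the outgroup's state, so for IV the derived state is 'no', and for the remaining characters it is 'yes'.
I: derived state 'yes' in B, H, L, and V only — synapomorphy for {B, H, L, V}.
II (derived state 'yes') is shared by H, L, and V — a synapomorphy uniting that clade.
III (derived state 'yes') is shared by D and E — a synapomorphy uniting that clade.
IV: derived state 'no' in L only — an autapomorphy, so it tells us nothing about relationships among taxa.
V (derived state 'yes') is shared by H and L — a synapomorphy uniting that clade.
VI: derived state 'yes' in D only — an autapomorphy, so it tells us nothing about relationships among taxa.
Most parsimonious ingroup topology: ((B,(V,(H,L))),(E,D)).
The clade {B, H, L, V} is supported by I: its derived state 'yes' occurs in exactly those taxa and in no other taxon (including the outgroup).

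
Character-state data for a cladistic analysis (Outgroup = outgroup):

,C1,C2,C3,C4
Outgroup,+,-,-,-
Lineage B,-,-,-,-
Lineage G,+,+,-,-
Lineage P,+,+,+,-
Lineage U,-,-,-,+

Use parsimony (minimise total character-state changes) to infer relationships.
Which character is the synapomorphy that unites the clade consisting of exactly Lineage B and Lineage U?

C1

Character polarity is set by the outgroup: the derived state is whichever differs from the outgroup's state, so for C1 the derived state is '-', and for the remaining characters it is '+'.
Only Lineage B and Lineage U show the derived state '-' for C1, supporting them as a clade.
C2: derived state '+' in Lineage G and Lineage P only — synapomorphy for {Lineage G, Lineage P}.
C3: derived state '+' in Lineage P only — an autapomorphy, so it tells us nothing about relationships among taxa.
C4: derived state '+' in Lineage U only — an autapomorphy, so it tells us nothing about relationships among taxa.
Most parsimonious ingroup topology: ((Lineage B,Lineage U),(Lineage G,Lineage P)).
The clade {Lineage B, Lineage U} is supported by C1: its derived state '-' occurs in exactly those taxa and in no other taxon (including the outgroup).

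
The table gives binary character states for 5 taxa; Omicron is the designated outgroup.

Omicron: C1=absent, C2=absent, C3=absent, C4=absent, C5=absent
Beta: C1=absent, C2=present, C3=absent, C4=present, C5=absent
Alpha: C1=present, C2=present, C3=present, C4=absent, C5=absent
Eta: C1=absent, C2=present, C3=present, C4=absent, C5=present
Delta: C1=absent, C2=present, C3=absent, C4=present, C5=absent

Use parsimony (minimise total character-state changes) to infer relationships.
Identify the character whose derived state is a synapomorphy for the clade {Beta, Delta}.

C4

The outgroup has state 'absent' for every character, so 'present' is the derived state throughout.
C1 (derived state 'present') is unique to Alpha (autapomorphy; uninformative for grouping).
C2 (derived state 'present') is shared by all ingroup taxa — unites the whole ingroup.
C3: derived state 'present' in Alpha and Eta only — synapomorphy for {Alpha, Eta}.
Only Beta and Delta show the derived state 'present' for C4, supporting them as a clade.
C5 (derived state 'present') is unique to Eta (autapomorphy; uninformative for grouping).
Most parsimonious ingroup topology: ((Beta,Delta),(Alpha,Eta)).
The clade {Beta, Delta} is supported by C4: its derived state 'present' occurs in exactly those taxa and in no other taxon (including the outgroup).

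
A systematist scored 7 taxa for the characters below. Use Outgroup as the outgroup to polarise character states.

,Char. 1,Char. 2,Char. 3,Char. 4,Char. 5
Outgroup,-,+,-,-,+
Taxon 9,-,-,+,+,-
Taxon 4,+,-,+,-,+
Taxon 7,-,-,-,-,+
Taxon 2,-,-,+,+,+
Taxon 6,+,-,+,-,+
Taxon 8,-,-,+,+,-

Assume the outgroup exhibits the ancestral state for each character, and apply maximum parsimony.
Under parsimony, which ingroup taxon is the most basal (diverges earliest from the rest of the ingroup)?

Character polarity is set by the outgroup: the derived state is whichever differs from the outgroup's state, so for Char. 2, Char. 5 the derived state is '-', and for the remaining characters it is '+'.
Only Taxon 4 and Taxon 6 show the derived state '+' for Char. 1, supporting them as a clade.
Char. 2 (derived state '-') is shared by all ingroup taxa — unites the whole ingroup.
Char. 3: derived state '+' in Taxon 2, Taxon 4, Taxon 6, Taxon 8, and Taxon 9 only — synapomorphy for {Taxon 2, Taxon 4, Taxon 6, Taxon 8, Taxon 9}.
Char. 4 (derived state '+') is shared by Taxon 2, Taxon 8, and Taxon 9 — a synapomorphy uniting that clade.
Char. 5: derived state '-' in Taxon 8 and Taxon 9 only — synapomorphy for {Taxon 8, Taxon 9}.
Most parsimonious ingroup topology: ((((Taxon 9,Taxon 8),Taxon 2),(Taxon 4,Taxon 6)),Taxon 7).
Taxon 7 is sister to the clade containing all other ingroup taxa, so it is the earliest-diverging (most basal) ingroup lineage.

Taxon 7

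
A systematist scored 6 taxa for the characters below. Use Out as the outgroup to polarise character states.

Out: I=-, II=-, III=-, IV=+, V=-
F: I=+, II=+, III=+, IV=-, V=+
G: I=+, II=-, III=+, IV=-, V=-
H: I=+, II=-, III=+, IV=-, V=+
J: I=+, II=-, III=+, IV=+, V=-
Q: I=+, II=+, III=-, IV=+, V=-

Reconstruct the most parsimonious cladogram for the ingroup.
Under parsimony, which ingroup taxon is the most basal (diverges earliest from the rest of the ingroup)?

Q

Character polarity is set by the outgroup: the derived state is whichever differs from the outgroup's state, so for IV the derived state is '-', and for the remaining characters it is '+'.
I (derived state '+') is shared by all ingroup taxa — unites the whole ingroup.
II (state '+') occurs in F and Q but conflicts with the nesting implied by the other characters — most parsimoniously interpreted as homoplasy.
III: derived state '+' in F, G, H, and J only — synapomorphy for {F, G, H, J}.
IV (derived state '-') is shared by F, G, and H — a synapomorphy uniting that clade.
V: derived state '+' in F and H only — synapomorphy for {F, H}.
Most parsimonious ingroup topology: ((((F,H),G),J),Q).
Q is sister to the clade containing all other ingroup taxa, so it is the earliest-diverging (most basal) ingroup lineage.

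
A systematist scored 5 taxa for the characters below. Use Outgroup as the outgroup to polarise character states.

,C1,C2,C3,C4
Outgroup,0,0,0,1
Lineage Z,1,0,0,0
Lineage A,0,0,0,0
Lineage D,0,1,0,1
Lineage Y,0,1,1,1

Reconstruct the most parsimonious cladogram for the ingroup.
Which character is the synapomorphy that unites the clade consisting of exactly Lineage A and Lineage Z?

Character polarity is set by the outgroup: the derived state is whichever differs from the outgroup's state, so for C4 the derived state is '0', and for the remaining characters it is '1'.
C1: derived state '1' in Lineage Z only — an autapomorphy, so it tells us nothing about relationships among taxa.
C2: derived state '1' in Lineage D and Lineage Y only — synapomorphy for {Lineage D, Lineage Y}.
C3 (derived state '1') is unique to Lineage Y (autapomorphy; uninformative for grouping).
Only Lineage A and Lineage Z show the derived state '0' for C4, supporting them as a clade.
Most parsimonious ingroup topology: ((Lineage Z,Lineage A),(Lineage D,Lineage Y)).
The clade {Lineage A, Lineage Z} is supported by C4: its derived state '0' occurs in exactly those taxa and in no other taxon (including the outgroup).

C4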